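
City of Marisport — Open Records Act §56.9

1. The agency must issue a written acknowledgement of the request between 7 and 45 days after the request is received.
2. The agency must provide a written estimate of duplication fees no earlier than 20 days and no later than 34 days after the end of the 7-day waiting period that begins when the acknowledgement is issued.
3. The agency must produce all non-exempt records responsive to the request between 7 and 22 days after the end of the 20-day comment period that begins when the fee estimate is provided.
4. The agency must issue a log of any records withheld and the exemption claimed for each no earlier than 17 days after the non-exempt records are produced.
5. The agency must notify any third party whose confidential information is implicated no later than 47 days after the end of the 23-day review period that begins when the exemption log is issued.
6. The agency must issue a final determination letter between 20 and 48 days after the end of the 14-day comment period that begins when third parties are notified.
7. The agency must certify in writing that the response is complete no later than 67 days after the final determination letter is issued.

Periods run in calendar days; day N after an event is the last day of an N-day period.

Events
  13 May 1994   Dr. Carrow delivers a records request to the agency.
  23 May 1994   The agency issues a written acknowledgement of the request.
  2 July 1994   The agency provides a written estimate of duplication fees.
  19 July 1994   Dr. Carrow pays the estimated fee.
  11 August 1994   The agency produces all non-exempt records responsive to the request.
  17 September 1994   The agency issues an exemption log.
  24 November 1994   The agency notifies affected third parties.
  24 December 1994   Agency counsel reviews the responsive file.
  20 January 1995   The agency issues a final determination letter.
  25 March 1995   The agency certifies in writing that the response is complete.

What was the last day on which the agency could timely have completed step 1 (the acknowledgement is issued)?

27 June 1994

Step 1 runs from 13 May 1994, when the request is received. The window is 7–45 days after 13 May 1994; it closes on 27 June 1994.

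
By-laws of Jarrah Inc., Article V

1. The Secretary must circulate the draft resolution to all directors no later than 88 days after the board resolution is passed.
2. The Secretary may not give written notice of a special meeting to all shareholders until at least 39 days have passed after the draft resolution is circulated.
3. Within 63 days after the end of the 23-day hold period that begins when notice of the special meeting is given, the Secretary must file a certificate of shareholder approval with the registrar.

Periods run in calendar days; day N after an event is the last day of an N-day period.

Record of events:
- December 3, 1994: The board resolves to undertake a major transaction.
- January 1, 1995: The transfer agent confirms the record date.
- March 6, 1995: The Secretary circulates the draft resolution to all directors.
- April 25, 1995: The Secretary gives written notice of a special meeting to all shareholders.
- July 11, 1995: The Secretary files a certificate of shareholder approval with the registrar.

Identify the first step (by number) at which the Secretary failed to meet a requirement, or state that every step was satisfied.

Step 1: 88 days after December 3, 1994 (when the board resolution is passed) is March 1, 1995; done March 6, 1995 — 5 days late.

Step 1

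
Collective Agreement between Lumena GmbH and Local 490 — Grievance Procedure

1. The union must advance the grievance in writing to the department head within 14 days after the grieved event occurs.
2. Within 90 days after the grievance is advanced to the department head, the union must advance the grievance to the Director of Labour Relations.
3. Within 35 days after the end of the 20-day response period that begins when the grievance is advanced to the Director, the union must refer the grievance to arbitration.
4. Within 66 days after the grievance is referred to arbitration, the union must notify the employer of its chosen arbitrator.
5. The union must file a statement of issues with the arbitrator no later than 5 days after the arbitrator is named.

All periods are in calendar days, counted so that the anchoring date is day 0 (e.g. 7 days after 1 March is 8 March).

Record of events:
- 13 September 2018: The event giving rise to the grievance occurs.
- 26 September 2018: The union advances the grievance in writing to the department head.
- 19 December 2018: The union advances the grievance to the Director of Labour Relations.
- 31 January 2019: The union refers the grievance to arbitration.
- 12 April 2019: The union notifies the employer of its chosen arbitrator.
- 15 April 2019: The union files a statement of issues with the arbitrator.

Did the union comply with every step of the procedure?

Step 1 — counting 14 days from 13 September 2018 (when the grieved event occurs) gives a deadline of 27 September 2018; completed 26 September 2018, before the deadline.
Step 2 — counting 90 days from 26 September 2018 (when the grievance is advanced to the department head) gives a deadline of 25 December 2018; done 19 December 2018 — timely.
Step 3 — counting 35 days from 8 January 2019 (end of the 20-day response period, which began when the grievance is advanced to the Director on 19 December 2018) gives a deadline of 12 February 2019; completed 31 January 2019, before the deadline.
Step 4 — counting 66 days from 31 January 2019 (when the grievance is referred to arbitration) gives a deadline of 7 April 2019; 12 April 2019 misses that deadline by 5 days.

No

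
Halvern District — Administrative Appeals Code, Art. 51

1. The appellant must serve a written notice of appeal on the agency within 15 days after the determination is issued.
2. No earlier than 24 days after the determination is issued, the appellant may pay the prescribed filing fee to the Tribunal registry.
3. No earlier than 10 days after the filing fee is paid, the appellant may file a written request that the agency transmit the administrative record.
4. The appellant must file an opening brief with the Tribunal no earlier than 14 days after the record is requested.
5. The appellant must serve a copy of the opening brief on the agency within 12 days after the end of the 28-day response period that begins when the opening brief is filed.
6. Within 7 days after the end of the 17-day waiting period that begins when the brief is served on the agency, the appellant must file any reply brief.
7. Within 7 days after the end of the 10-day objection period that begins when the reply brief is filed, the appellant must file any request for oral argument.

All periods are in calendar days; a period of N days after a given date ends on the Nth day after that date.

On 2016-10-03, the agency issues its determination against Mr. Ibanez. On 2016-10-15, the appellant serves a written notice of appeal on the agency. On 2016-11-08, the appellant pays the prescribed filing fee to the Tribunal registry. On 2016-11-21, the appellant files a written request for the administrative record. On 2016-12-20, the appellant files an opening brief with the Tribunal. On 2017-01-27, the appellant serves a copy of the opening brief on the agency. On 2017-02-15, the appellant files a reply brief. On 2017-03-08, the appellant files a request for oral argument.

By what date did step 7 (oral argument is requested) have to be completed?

The reply brief is filed on 2017-02-15; the 10-day objection period therefore ends 2017-02-25, and step 7 runs from that date. 7 days after 2017-02-25 is 2017-03-04.

2017-03-04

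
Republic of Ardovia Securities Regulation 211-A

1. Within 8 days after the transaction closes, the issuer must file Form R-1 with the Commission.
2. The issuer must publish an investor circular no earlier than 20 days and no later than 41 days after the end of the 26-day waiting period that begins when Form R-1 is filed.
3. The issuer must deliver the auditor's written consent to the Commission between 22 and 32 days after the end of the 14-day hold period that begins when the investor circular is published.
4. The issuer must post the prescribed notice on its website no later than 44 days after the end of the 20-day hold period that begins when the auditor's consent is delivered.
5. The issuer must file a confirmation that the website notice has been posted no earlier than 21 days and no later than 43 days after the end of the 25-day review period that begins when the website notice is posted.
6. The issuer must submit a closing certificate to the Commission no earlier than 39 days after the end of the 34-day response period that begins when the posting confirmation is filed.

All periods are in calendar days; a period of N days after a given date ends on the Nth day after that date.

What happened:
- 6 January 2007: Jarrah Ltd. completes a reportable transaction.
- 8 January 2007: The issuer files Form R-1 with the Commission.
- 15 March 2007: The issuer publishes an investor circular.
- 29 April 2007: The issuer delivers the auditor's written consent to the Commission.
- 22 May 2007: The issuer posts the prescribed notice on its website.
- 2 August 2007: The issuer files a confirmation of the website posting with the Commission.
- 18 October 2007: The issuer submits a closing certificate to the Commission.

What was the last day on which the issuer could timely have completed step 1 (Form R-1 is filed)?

14 January 2007

Step 1 runs from 6 January 2007, when the transaction closes. 8 days after 6 January 2007 is 14 January 2007.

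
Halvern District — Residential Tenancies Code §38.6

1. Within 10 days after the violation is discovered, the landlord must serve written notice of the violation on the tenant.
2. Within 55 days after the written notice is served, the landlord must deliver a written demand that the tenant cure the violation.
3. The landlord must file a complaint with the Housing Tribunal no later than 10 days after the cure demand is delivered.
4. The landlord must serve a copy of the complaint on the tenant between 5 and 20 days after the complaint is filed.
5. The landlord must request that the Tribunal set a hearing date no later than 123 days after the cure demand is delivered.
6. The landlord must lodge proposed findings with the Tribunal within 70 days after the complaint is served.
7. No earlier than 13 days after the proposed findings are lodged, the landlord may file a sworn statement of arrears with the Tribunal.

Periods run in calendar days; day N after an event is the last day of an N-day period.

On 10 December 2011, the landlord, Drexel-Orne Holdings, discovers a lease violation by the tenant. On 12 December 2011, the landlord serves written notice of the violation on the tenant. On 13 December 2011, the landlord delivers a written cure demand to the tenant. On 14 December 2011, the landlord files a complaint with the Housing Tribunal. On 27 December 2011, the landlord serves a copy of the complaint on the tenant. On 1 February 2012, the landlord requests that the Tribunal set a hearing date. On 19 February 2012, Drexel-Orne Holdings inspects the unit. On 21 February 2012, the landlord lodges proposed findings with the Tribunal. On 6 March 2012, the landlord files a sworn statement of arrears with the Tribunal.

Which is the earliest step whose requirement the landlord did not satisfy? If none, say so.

None — every step was satisfied

Step 1 — counting 10 days from 10 December 2011 (when the violation is discovered) gives a deadline of 20 December 2011; completed 12 December 2011, before the deadline.
Step 2 — counting 55 days from 12 December 2011 (when the written notice is served) gives a deadline of 5 February 2012; 13 December 2011 is within that limit.
Step 3 — counting 10 days from 13 December 2011 (when the cure demand is delivered) gives a deadline of 23 December 2011; 14 December 2011 is within that limit.
Step 4 — 5 and 20 days from 14 December 2011 (when the complaint is filed) are 19 December 2011 and 3 January 2012 respectively; done 27 December 2011 — within the window.
Step 5 — counting 123 days from 13 December 2011 (when the cure demand is delivered) gives a deadline of 14 April 2012; done 1 February 2012 — timely.
Step 6 — counting 70 days from 27 December 2011 (when the complaint is served) gives a deadline of 6 March 2012; completed 21 February 2012, before the deadline.
Step 7 — must wait 13 days from 21 February 2012 (when the proposed findings are lodged), so not before 5 March 2012; done 6 March 2012 — permitted.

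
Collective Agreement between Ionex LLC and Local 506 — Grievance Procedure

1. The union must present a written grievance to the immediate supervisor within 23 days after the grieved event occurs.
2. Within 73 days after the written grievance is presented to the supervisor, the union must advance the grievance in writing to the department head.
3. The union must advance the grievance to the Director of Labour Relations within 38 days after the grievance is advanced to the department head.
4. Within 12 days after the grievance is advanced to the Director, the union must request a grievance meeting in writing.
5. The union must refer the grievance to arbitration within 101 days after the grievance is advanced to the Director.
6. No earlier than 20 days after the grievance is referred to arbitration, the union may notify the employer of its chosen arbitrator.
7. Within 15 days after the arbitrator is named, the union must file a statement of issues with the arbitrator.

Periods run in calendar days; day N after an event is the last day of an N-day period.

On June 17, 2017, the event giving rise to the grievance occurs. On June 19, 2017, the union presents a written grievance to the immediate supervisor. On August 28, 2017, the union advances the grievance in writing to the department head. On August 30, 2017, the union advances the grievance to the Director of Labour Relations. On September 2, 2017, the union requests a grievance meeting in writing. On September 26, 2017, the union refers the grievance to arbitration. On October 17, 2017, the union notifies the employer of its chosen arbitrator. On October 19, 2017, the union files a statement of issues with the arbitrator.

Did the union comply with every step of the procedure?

Step 1 — counting 23 days from June 17, 2017 (when the grieved event occurs) gives a deadline of July 10, 2017; completed June 19, 2017, before the deadline.
Step 2 — counting 73 days from June 19, 2017 (when the written grievance is presented to the supervisor) gives a deadline of August 31, 2017; done August 28, 2017 — timely.
Step 3 — counting 38 days from August 28, 2017 (when the grievance is advanced to the department head) gives a deadline of October 5, 2017; completed August 30, 2017, before the deadline.
Step 4 — counting 12 days from August 30, 2017 (when the grievance is advanced to the Director) gives a deadline of September 11, 2017; September 2, 2017 is within that limit.
Step 5 — counting 101 days from August 30, 2017 (when the grievance is advanced to the Director) gives a deadline of December 9, 2017; completed September 26, 2017, before the deadline.
Step 6 — must wait 20 days from September 26, 2017 (when the grievance is referred to arbitration), so not before October 16, 2017; done October 17, 2017 — permitted.
Step 7 — counting 15 days from October 17, 2017 (when the arbitrator is named) gives a deadline of November 1, 2017; completed October 19, 2017, before the deadline.

Yes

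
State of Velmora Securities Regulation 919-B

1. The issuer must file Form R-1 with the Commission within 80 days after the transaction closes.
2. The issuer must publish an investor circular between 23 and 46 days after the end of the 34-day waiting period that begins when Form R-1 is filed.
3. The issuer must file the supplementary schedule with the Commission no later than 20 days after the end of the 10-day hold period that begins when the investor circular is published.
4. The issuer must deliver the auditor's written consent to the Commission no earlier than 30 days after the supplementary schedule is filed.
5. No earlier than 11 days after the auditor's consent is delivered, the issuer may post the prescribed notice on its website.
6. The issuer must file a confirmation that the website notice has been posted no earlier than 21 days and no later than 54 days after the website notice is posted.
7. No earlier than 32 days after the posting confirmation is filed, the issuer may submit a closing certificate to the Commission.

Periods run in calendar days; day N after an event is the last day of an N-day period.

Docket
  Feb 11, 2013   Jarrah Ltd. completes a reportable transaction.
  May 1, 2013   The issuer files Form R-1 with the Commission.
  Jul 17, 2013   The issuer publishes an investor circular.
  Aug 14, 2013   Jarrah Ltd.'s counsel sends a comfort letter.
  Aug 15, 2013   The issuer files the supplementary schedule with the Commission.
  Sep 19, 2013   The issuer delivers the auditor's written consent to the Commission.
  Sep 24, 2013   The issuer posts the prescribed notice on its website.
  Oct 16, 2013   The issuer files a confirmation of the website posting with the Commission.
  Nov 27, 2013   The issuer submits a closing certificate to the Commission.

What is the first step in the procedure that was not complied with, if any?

Step 1 — counting 80 days from Feb 11, 2013 (when the transaction closes) gives a deadline of May 2, 2013; May 1, 2013 is within that limit.
Step 2 — 23 and 46 days from Jun 4, 2013 (end of the 34-day waiting period, which began when Form R-1 is filed on May 1, 2013) are Jun 27, 2013 and Jul 20, 2013 respectively; Jul 17, 2013 falls inside that range.
Step 3 — counting 20 days from Jul 27, 2013 (end of the 10-day hold period, which began when the investor circular is published on Jul 17, 2013) gives a deadline of Aug 16, 2013; Aug 15, 2013 is within that limit.
Step 4 — must wait 30 days from Aug 15, 2013 (when the supplementary schedule is filed), so not before Sep 14, 2013; done Sep 19, 2013, after the minimum wait.
Step 5 — must wait 11 days from Sep 19, 2013 (when the auditor's consent is delivered), so not before Sep 30, 2013; Sep 24, 2013 is 6 days before the earliest permitted date.

Step 5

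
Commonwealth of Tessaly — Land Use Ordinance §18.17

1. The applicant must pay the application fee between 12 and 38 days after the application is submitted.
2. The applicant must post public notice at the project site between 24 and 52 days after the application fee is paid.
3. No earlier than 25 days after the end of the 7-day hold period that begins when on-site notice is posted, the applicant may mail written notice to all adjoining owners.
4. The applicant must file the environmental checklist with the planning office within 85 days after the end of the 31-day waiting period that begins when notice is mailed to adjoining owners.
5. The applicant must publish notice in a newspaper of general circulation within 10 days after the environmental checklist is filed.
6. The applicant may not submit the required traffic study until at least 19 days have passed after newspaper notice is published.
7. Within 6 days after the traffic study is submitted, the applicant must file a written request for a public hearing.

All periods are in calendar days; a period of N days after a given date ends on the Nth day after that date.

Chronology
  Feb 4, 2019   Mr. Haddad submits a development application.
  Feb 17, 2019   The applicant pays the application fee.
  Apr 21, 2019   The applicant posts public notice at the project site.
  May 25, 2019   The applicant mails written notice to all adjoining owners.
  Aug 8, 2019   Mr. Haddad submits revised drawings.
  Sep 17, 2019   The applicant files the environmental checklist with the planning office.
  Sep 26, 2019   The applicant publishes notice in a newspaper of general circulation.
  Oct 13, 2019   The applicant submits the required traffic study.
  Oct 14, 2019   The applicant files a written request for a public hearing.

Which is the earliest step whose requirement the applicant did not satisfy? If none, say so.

(1) the permitted window runs from Feb 4, 2019 + 12 = Feb 16, 2019 to Feb 4, 2019 + 38 = Mar 14, 2019; done Feb 17, 2019, which is between those dates.
(2) the permitted window runs from Feb 17, 2019 + 24 = Mar 13, 2019 to Feb 17, 2019 + 52 = Apr 10, 2019; done Apr 21, 2019 — 11 days after the window closed.
The procedure was therefore not followed at step 2.

Step 2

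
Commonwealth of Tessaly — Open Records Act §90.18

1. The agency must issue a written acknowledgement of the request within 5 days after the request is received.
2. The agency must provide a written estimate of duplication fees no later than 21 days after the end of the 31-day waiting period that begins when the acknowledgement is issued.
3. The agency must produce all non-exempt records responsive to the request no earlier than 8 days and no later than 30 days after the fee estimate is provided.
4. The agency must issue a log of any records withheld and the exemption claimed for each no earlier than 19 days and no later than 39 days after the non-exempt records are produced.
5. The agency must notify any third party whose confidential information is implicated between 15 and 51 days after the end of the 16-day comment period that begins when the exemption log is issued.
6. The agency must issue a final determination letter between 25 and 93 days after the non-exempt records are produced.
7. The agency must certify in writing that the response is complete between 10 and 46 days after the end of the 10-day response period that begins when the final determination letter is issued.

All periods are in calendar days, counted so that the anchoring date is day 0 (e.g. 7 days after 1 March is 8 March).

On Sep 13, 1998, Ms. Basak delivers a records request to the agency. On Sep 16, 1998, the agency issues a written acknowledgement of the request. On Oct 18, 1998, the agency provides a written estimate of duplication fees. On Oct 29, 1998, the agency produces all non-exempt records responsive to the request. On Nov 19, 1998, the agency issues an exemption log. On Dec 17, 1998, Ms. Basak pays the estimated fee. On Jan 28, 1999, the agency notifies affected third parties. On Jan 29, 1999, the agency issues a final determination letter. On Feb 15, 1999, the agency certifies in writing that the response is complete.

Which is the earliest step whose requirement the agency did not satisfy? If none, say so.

Step 5

Step 1 — counting 5 days from Sep 13, 1998 (when the request is received) gives a deadline of Sep 18, 1998; completed Sep 16, 1998, before the deadline.
Step 2 — counting 21 days from Oct 17, 1998 (end of the 31-day waiting period, which began when the acknowledgement is issued on Sep 16, 1998) gives a deadline of Nov 7, 1998; Oct 18, 1998 is within that limit.
Step 3 — 8 and 30 days from Oct 18, 1998 (when the fee estimate is provided) are Oct 26, 1998 and Nov 17, 1998 respectively; Oct 29, 1998 falls inside that range.
Step 4 — 19 and 39 days from Oct 29, 1998 (when the non-exempt records are produced) are Nov 17, 1998 and Dec 7, 1998 respectively; done Nov 19, 1998 — within the window.
Step 5 — 15 and 51 days from Dec 5, 1998 (end of the 16-day comment period, which began when the exemption log is issued on Nov 19, 1998) are Dec 20, 1998 and Jan 25, 1999 respectively; Jan 28, 1999 is 3 days past the end of the window.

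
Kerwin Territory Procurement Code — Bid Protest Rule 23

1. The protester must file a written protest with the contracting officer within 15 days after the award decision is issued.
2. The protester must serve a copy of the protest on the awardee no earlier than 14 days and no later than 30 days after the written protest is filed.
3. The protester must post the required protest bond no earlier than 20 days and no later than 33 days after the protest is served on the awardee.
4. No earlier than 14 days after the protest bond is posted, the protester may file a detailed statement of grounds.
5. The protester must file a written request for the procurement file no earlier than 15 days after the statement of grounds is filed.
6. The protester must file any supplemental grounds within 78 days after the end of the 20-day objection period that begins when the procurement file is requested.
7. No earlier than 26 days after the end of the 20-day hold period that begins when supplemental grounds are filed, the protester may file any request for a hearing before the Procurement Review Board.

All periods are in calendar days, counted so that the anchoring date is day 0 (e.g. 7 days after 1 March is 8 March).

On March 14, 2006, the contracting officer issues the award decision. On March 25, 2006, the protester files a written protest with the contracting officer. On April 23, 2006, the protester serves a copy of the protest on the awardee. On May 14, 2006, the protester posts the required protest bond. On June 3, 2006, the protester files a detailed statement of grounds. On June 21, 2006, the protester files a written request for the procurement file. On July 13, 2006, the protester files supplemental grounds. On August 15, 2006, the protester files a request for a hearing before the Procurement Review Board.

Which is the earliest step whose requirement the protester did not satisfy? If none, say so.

Step 7

Step 1: 15 days after March 14, 2006 (when the award decision is issued) is March 29, 2006; done March 25, 2006 — timely.
Step 2: the window is 14–30 days after March 25, 2006 (when the written protest is filed), so April 8, 2006 through April 24, 2006; done April 23, 2006 — within the window.
Step 3: the window is 20–33 days after April 23, 2006 (when the protest is served on the awardee), so May 13, 2006 through May 26, 2006; May 14, 2006 falls inside that range.
Step 4: the earliest permitted date is 14 days after May 14, 2006 (when the protest bond is posted), i.e. May 28, 2006; done June 3, 2006, after the minimum wait.
Step 5: the earliest permitted date is 15 days after June 3, 2006 (when the statement of grounds is filed), i.e. June 18, 2006; done June 21, 2006, after the minimum wait.
Step 6: 78 days after July 11, 2006 (end of the 20-day objection period, which began when the procurement file is requested on June 21, 2006) is September 27, 2006; done July 13, 2006 — timely.
Step 7: the earliest permitted date is 26 days after August 2, 2006 (end of the 20-day hold period, which began when supplemental grounds are filed on July 13, 2006), i.e. August 28, 2006; acted on August 15, 2006, 13 days prematurely.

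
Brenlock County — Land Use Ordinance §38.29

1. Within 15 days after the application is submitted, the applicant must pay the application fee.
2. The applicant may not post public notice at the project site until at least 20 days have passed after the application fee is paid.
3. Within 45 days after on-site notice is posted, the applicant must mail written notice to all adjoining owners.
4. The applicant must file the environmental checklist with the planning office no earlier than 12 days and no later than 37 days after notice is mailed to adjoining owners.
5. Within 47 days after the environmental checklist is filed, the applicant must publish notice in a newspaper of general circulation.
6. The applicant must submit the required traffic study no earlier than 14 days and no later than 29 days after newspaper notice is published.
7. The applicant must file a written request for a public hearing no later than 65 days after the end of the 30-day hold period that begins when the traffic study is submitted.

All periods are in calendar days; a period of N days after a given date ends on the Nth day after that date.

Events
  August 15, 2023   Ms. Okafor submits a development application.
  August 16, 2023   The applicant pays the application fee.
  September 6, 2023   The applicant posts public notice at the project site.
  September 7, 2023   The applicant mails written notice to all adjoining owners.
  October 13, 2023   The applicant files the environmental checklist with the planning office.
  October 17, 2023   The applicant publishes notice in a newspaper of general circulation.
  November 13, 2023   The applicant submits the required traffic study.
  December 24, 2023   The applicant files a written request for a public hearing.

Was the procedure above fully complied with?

Step 1 — counting 15 days from August 15, 2023 (when the application is submitted) gives a deadline of August 30, 2023; done August 16, 2023 — timely.
Step 2 — must wait 20 days from August 16, 2023 (when the application fee is paid), so not before September 5, 2023; September 6, 2023 is on or after that date.
Step 3 — counting 45 days from September 6, 2023 (when on-site notice is posted) gives a deadline of October 21, 2023; September 7, 2023 is within that limit.
Step 4 — 12 and 37 days from September 7, 2023 (when notice is mailed to adjoining owners) are September 19, 2023 and October 14, 2023 respectively; done October 13, 2023, which is between those dates.
Step 5 — counting 47 days from October 13, 2023 (when the environmental checklist is filed) gives a deadline of November 29, 2023; October 17, 2023 is within that limit.
Step 6 — 14 and 29 days from October 17, 2023 (when newspaper notice is published) are October 31, 2023 and November 15, 2023 respectively; November 13, 2023 falls inside that range.
Step 7 — counting 65 days from December 13, 2023 (end of the 30-day hold period, which began when the traffic study is submitted on November 13, 2023) gives a deadline of February 16, 2024; December 24, 2023 is within that limit.

Yes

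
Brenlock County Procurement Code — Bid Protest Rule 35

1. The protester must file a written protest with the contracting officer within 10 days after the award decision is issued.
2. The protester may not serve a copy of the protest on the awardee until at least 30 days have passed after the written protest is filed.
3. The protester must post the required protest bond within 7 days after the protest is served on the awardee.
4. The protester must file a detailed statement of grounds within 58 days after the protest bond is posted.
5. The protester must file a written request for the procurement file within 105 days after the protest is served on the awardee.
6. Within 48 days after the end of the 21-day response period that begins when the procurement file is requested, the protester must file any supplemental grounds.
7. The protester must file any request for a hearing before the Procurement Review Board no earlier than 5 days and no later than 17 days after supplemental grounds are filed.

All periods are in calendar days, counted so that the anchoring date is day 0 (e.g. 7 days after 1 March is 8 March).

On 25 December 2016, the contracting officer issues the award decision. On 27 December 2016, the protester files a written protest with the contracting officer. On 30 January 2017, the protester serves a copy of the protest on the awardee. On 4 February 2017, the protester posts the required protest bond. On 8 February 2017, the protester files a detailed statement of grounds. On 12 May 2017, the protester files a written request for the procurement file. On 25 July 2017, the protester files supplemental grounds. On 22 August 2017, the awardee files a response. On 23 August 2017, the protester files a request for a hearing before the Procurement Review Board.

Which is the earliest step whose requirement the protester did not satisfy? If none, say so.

Step 6

Step 1 — counting 10 days from 25 December 2016 (when the award decision is issued) gives a deadline of 4 January 2017; done 27 December 2016 — timely.
Step 2 — must wait 30 days from 27 December 2016 (when the written protest is filed), so not before 26 January 2017; done 30 January 2017, after the minimum wait.
Step 3 — counting 7 days from 30 January 2017 (when the protest is served on the awardee) gives a deadline of 6 February 2017; completed 4 February 2017, before the deadline.
Step 4 — counting 58 days from 4 February 2017 (when the protest bond is posted) gives a deadline of 3 April 2017; done 8 February 2017 — timely.
Step 5 — counting 105 days from 30 January 2017 (when the protest is served on the awardee) gives a deadline of 15 May 2017; completed 12 May 2017, before the deadline.
Step 6 — counting 48 days from 2 June 2017 (end of the 21-day response period, which began when the procurement file is requested on 12 May 2017) gives a deadline of 20 July 2017; 25 July 2017 misses that deadline by 5 days.
That is the first point of non-compliance.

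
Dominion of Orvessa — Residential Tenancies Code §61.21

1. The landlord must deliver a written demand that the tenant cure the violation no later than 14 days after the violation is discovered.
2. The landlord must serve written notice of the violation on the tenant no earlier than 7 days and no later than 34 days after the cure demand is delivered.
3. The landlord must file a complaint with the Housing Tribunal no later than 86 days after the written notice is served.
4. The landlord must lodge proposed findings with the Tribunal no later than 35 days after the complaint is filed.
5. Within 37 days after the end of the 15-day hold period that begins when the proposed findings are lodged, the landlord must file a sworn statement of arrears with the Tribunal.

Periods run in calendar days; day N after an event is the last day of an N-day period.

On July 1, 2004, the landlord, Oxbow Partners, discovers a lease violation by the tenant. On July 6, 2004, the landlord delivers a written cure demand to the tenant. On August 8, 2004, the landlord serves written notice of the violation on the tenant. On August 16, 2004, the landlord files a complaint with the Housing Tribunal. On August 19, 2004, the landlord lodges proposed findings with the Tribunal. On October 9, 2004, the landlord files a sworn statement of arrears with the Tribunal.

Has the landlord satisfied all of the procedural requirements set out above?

(1) due by July 1, 2004 + 14 days = July 15, 2004; July 6, 2004 is within that limit.
(2) the permitted window runs from July 6, 2004 + 7 = July 13, 2004 to July 6, 2004 + 34 = August 9, 2004; done August 8, 2004, which is between those dates.
(3) due by August 8, 2004 + 86 days = November 2, 2004; completed August 16, 2004, before the deadline.
(4) due by August 16, 2004 + 35 days = September 20, 2004; done August 19, 2004 — timely.
(5) due by September 3, 2004 + 37 days = October 10, 2004; done October 9, 2004 — timely.

Yes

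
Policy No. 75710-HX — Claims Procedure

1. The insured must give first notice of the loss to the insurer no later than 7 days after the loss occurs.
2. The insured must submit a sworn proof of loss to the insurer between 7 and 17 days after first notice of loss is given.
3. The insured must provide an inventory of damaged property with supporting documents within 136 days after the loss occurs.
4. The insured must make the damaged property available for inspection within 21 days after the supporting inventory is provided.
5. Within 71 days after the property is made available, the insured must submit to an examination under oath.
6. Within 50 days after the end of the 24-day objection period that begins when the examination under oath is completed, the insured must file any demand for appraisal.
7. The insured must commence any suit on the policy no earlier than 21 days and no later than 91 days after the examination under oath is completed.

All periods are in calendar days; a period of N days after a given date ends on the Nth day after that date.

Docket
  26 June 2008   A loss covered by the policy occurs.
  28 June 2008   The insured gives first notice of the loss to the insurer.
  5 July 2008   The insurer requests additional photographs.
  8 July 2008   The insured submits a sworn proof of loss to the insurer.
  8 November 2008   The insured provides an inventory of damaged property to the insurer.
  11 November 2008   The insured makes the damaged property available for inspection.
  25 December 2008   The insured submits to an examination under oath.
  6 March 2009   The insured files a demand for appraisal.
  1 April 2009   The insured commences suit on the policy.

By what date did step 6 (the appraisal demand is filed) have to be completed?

The examination under oath is completed on 25 December 2008; the 24-day objection period therefore ends 18 January 2009, and step 6 runs from that date. 50 days after 18 January 2009 is 9 March 2009.

9 March 2009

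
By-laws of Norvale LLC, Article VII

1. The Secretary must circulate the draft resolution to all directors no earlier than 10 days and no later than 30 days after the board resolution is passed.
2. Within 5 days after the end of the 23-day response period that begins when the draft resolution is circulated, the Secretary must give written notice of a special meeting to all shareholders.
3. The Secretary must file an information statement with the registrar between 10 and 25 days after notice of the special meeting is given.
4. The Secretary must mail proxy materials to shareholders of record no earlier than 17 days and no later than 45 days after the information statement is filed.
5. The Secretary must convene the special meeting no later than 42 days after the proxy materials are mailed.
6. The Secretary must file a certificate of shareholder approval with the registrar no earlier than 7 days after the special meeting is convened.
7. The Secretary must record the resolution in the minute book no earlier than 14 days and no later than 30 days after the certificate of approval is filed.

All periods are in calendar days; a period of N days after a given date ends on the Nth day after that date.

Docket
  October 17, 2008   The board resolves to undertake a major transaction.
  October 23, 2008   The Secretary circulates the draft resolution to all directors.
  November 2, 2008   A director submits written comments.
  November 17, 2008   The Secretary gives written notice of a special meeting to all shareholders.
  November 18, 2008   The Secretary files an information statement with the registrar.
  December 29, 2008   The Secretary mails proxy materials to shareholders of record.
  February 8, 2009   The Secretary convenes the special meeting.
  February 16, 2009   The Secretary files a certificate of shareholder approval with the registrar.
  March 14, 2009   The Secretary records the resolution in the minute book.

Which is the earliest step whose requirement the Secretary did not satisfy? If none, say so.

Step 1

(1) the permitted window runs from October 17, 2008 + 10 = October 27, 2008 to October 17, 2008 + 30 = November 16, 2008; October 23, 2008 is 4 days too early.
No need to go further; step 1 was not satisfied.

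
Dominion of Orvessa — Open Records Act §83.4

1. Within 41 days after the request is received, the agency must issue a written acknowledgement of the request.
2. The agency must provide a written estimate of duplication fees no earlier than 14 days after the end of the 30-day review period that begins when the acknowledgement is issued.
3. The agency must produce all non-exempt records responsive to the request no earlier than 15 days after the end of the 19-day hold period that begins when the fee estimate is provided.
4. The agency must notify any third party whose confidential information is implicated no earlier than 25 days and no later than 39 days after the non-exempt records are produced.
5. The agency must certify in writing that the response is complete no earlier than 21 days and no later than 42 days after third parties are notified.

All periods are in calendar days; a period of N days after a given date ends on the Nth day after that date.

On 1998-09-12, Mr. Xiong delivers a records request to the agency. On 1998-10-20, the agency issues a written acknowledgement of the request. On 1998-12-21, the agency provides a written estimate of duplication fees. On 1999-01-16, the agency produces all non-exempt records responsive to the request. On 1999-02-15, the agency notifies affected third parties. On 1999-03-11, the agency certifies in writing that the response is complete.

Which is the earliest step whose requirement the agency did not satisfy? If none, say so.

(1) due by 1998-09-12 + 41 days = 1998-10-23; done 1998-10-20 — timely.
(2) permitted from 1998-11-19 + 14 days = 1998-12-03 onward; done 1998-12-21 — permitted.
(3) permitted from 1999-01-09 + 15 days = 1999-01-24 onward; done 1999-01-16 — 8 days too early.

Step 3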